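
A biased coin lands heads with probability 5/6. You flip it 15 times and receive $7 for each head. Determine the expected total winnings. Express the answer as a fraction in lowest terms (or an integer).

E[#heads] = 15·5/6 = 25/2 (linearity over flips).
E[winnings] = 7·25/2 = 175/2.

175/2 dollars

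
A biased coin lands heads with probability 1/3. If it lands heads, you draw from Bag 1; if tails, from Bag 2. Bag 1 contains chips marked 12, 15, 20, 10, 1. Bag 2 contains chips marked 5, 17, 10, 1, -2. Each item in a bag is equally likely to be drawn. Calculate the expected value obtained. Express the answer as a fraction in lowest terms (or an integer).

8

E[X | Bag 1] = (12 + 15 + 20 + 10 + 1)/5 = 58/5
E[X | Bag 2] = (5 + 17 + 10 + 1 − 2)/5 = 31/5
E[X] = (1/3)·58/5 + (2/3)·31/5 = 8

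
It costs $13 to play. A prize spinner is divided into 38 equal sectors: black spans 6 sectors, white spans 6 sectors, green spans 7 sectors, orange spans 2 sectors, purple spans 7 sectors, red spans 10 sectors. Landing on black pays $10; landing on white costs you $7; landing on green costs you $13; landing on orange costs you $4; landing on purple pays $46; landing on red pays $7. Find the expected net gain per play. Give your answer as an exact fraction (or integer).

-183/38 dollars

E[payout] = (6/38)·10 + (6/38)·(-7) + (7/38)·(-13) + (2/38)·(-4) + (7/38)·46 + (10/38)·7 = 311/38
Expected profit = 311/38 − 13 = -183/38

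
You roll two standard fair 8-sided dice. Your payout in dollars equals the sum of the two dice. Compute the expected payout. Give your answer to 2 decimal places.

$9.00

Distribution of the sum of the two dice: 2 w.p. 1/64, 3 w.p. 1/32, 4 w.p. 3/64, 5 w.p. 1/16, 6 w.p. 5/64, 7 w.p. 3/32, …
E[payout] = (1/64)·2 + (1/32)·3 + (3/64)·4 + (1/16)·5 + (5/64)·6 + (3/32)·7 + (7/64)·8 + (1/8)·9 + (7/64)·10 + (3/32)·11 + (5/64)·12 + (1/16)·13 + (3/64)·14 + (1/32)·15 + (1/64)·16 = 9
≈ $9.00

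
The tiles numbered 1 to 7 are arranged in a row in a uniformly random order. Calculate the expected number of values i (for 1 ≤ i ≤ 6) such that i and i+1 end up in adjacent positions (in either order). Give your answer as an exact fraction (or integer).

12/7

For each i ∈ {1,…,6}, let Xᵢ = 1 if i and i+1 are adjacent. P(Xᵢ=1) = 2·(7−1)!/7! = 2/7.
By linearity, E[ΣXᵢ] = (6)·(2/7) = 12/7.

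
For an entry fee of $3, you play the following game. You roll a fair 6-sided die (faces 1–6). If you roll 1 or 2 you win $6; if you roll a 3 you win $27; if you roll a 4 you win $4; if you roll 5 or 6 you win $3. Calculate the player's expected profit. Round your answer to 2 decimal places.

E[payout] = (1/3)·3 + (1/6)·4 + (1/3)·6 + (1/6)·27 = 49/6
Expected profit = 49/6 − 3 = 31/6 ≈ $5.17

$5.17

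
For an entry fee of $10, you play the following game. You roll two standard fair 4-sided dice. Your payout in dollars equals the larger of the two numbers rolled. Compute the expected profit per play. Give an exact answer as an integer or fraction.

Distribution of the larger of the two numbers rolled: 1 w.p. 1/16, 2 w.p. 3/16, 3 w.p. 5/16, 4 w.p. 7/16
E[payout] = (1/16)·1 + (3/16)·2 + (5/16)·3 + (7/16)·4 = 25/8
Expected profit = 25/8 − 10 = -55/8

-55/8 dollars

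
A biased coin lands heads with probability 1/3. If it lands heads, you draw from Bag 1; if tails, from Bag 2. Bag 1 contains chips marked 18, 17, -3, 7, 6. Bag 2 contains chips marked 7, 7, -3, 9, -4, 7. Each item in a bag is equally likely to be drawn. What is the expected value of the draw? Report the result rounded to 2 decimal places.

5.56

E[X | Bag 1] = (18 + 17 − 3 + 7 + 6)/5 = 9
E[X | Bag 2] = (7 + 7 − 3 + 9 − 4 + 7)/6 = 23/6
E[X] = (1/3)·9 + (2/3)·23/6 = 50/9 ≈ 5.56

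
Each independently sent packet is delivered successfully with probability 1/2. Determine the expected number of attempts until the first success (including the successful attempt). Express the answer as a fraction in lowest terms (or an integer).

2

For a geometric distribution, E[trials] = 1/p = 1/(1/2) = 2.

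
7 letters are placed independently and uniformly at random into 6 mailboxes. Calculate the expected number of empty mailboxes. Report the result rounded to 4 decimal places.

Let Xⱼ=1 if mailbox j is empty. P(Xⱼ=1) = ((6-1)/6)^7 = 78125/279936.
By linearity, E[#empty] = 6·78125/279936 = 78125/46656.
≈ 1.6745

1.6745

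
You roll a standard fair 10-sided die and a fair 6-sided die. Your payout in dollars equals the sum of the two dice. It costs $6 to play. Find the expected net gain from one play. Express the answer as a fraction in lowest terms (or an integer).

Distribution of the sum of the two dice: 2 w.p. 1/60, 3 w.p. 1/30, 4 w.p. 1/20, 5 w.p. 1/15, 6 w.p. 1/12, 7 w.p. 1/10, …
E[payout] = (1/60)·2 + (1/30)·3 + (1/20)·4 + (1/15)·5 + (1/12)·6 + (1/10)·7 + (1/10)·8 + (1/10)·9 + (1/10)·10 + (1/10)·11 + (1/12)·12 + (1/15)·13 + (1/20)·14 + (1/30)·15 + (1/60)·16 = 9
Expected profit = 9 − 6 = 3

$3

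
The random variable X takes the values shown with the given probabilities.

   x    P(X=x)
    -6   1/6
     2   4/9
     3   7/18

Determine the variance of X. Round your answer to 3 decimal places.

E[X] = (1/6)·(-6) + (4/9)·2 + (7/18)·3 = 19/18
E[X²] = (1/6)·36 + (4/9)·4 + (7/18)·9 = 203/18
Var(X) = 203/18 − (19/18)² = 3293/324 ≈ 10.164

10.164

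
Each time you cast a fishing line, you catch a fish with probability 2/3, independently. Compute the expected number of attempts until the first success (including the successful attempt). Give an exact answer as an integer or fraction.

3/2

For a geometric distribution, E[trials] = 1/p = 1/(2/3) = 3/2.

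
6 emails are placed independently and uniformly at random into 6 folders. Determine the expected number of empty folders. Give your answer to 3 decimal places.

Let Xⱼ=1 if folder j is empty. P(Xⱼ=1) = ((6-1)/6)^6 = 15625/46656.
By linearity, E[#empty] = 6·15625/46656 = 15625/7776.
≈ 2.009

2.009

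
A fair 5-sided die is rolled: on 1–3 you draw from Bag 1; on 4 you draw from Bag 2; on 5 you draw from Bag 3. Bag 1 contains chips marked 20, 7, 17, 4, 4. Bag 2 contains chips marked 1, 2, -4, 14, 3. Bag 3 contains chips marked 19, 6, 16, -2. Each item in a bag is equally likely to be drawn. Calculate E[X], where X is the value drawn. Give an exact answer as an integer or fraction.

883/100

E[X | Bag 1] = (20 + 7 + 17 + 4 + 4)/5 = 52/5
E[X | Bag 2] = (1 + 2 − 4 + 14 + 3)/5 = 16/5
E[X | Bag 3] = (19 + 6 + 16 − 2)/4 = 39/4
E[X] = (3/5)·52/5 + (1/5)·16/5 + (1/5)·39/4 = 883/100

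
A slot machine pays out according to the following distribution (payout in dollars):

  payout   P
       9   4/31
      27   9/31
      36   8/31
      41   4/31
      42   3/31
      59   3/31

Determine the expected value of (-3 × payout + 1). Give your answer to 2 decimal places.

E[-3x+1] = (4/31)·(-26) + (9/31)·(-80) + (8/31)·(-107) + (4/31)·(-122) + (3/31)·(-125) + (3/31)·(-176)
     = -3071/31 ≈ -99.06

-99.06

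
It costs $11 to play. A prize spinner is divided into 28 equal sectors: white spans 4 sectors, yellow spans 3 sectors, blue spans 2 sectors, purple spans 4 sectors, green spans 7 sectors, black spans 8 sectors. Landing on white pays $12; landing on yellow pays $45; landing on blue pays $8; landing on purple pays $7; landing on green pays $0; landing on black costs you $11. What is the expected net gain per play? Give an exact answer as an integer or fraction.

-169/28 dollars

E[payout] = (4/28)·12 + (3/28)·45 + (2/28)·8 + (4/28)·7 + (7/28)·0 + (8/28)·(-11) = 139/28
Expected profit = 139/28 − 11 = -169/28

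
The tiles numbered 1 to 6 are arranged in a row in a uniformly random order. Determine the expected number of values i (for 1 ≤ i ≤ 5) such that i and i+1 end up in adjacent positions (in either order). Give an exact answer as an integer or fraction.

For each i ∈ {1,…,5}, let Xᵢ = 1 if i and i+1 are adjacent. P(Xᵢ=1) = 2·(6−1)!/6! = 2/6.
By linearity, E[ΣXᵢ] = (5)·(2/6) = 5/3.

5/3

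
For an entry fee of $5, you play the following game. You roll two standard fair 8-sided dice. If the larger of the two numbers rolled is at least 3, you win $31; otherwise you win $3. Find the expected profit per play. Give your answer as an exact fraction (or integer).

97/4 dollars

E[payout] = (1/16)·3 + (15/16)·31 = 117/4
Expected profit = 117/4 − 5 = 97/4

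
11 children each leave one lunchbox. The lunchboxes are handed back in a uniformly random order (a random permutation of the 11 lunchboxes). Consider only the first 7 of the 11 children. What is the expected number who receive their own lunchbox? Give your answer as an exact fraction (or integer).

Let Xᵢ = 1 if person i gets their own lunchbox. For each i, P(Xᵢ=1) = 1/11.
By linearity of expectation, E[X₁+…+X_7] = 7·(1/11) = 7/11.

7/11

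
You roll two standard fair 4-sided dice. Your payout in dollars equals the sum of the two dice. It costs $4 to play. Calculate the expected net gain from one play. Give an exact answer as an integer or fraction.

$1

Distribution of the sum of the two dice: 2 w.p. 1/16, 3 w.p. 1/8, 4 w.p. 3/16, 5 w.p. 1/4, 6 w.p. 3/16, 7 w.p. 1/8, …
E[payout] = (1/16)·2 + (1/8)·3 + (3/16)·4 + (1/4)·5 + (3/16)·6 + (1/8)·7 + (1/16)·8 = 5
Expected profit = 5 − 4 = 1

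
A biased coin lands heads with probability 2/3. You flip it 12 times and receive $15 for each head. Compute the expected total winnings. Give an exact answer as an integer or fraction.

E[#heads] = 12·2/3 = 8 (linearity over flips).
E[winnings] = 15·8 = 120.

$120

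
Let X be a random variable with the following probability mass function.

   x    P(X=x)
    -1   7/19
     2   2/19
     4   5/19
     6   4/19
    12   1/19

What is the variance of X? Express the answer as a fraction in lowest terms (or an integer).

4468/361

E[X] = (7/19)·(-1) + (2/19)·2 + (5/19)·4 + (4/19)·6 + (1/19)·12 = 53/19
E[X²] = (7/19)·1 + (2/19)·4 + (5/19)·16 + (4/19)·36 + (1/19)·144 = 383/19
Var(X) = 383/19 − (53/19)² = 4468/361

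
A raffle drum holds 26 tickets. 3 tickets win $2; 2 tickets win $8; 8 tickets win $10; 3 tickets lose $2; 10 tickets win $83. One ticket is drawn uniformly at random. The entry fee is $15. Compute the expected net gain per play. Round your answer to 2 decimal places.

$20.62

E[payout] = (3/26)·2 + (2/26)·8 + (8/26)·10 + (3/26)·(-2) + (10/26)·83 = 463/13
Expected profit = 463/13 − 15 = 268/13 ≈ $20.62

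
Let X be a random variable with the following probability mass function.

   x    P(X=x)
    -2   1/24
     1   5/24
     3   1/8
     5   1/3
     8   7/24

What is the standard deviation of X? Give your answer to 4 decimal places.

2.8723

E[X] = 9/2, E[X²] = 57/2
Var(X) = E[X²] − (E[X])² = 57/2 − 81/4 = 33/4
SD(X) = √(33/4) ≈ 2.8723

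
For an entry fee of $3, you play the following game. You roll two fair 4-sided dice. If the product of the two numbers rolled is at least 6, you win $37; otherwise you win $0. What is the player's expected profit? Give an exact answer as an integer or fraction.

E[payout] = (1/2)·0 + (1/2)·37 = 37/2
Expected profit = 37/2 − 3 = 31/2

31/2 dollars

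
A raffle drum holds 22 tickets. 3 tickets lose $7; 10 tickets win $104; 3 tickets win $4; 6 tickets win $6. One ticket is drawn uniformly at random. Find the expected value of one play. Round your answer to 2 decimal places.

$48.50

E[payout] = (3/22)·(-7) + (10/22)·104 + (3/22)·4 + (6/22)·6 = 97/2
≈ $48.50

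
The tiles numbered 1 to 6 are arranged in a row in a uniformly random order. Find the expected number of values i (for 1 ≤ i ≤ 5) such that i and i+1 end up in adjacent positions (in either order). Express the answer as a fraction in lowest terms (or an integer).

For each i ∈ {1,…,5}, let Xᵢ = 1 if i and i+1 are adjacent. P(Xᵢ=1) = 2·(6−1)!/6! = 2/6.
By linearity, E[ΣXᵢ] = (5)·(2/6) = 5/3.

5/3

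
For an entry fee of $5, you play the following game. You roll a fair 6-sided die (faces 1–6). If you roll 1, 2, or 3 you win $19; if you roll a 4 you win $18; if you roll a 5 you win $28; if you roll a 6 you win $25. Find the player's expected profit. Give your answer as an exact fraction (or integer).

49/3 dollars

E[payout] = (1/6)·18 + (1/2)·19 + (1/6)·25 + (1/6)·28 = 64/3
Expected profit = 64/3 − 5 = 49/3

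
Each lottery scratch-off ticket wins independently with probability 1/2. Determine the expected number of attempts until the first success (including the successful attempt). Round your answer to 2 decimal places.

For a geometric distribution, E[trials] = 1/p = 1/(1/2) = 2.
≈ 2.00

2.00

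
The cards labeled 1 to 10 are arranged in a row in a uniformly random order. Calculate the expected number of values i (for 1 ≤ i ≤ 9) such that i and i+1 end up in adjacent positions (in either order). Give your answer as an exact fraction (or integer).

9/5

For each i ∈ {1,…,9}, let Xᵢ = 1 if i and i+1 are adjacent. P(Xᵢ=1) = 2·(10−1)!/10! = 2/10.
By linearity, E[ΣXᵢ] = (9)·(2/10) = 9/5.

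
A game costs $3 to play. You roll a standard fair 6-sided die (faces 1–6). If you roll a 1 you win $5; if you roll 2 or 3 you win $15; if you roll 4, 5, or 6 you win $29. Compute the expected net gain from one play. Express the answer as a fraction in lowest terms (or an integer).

E[payout] = (1/6)·5 + (1/3)·15 + (1/2)·29 = 61/3
Expected profit = 61/3 − 3 = 52/3

52/3 dollars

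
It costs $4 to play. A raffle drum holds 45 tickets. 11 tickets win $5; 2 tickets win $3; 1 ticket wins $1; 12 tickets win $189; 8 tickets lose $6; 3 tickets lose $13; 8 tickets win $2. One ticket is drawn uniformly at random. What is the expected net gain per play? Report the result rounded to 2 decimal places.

E[payout] = (11/45)·5 + (2/45)·3 + (1/45)·1 + (12/45)·189 + (8/45)·(-6) + (3/45)·(-13) + (8/45)·2 = 251/5
Expected profit = 251/5 − 4 = 231/5 ≈ $46.20

$46.20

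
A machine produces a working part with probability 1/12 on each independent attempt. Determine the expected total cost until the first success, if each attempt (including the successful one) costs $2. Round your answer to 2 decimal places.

$24.00

E[#attempts] = 1/p = 12; E[cost] = 2·12 = 24.
≈ 24.00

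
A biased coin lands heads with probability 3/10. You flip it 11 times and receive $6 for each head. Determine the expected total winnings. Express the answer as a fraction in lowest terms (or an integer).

E[#heads] = 11·3/10 = 33/10 (linearity over flips).
E[winnings] = 6·33/10 = 99/5.

99/5 dollars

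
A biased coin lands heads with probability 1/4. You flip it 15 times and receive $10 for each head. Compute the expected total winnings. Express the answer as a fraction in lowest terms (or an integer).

E[#heads] = 15·1/4 = 15/4 (linearity over flips).
E[winnings] = 10·15/4 = 75/2.

75/2 dollars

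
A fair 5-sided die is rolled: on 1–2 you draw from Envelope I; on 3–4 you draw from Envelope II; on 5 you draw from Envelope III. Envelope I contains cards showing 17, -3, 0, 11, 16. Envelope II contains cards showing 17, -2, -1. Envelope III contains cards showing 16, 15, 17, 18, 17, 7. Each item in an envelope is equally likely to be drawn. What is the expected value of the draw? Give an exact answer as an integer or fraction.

E[X | Envelope I] = (17 − 3 + 0 + 11 + 16)/5 = 41/5
E[X | Envelope II] = (17 − 2 − 1)/3 = 14/3
E[X | Envelope III] = (16 + 15 + 17 + 18 + 17 + 7)/6 = 15
E[X] = (2/5)·41/5 + (2/5)·14/3 + (1/5)·15 = 611/75

611/75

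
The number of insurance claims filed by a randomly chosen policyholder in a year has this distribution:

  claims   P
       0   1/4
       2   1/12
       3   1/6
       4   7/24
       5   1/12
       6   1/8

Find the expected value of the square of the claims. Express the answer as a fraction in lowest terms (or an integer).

E[X²] = (1/4)·0 + (1/12)·4 + (1/6)·9 + (7/24)·16 + (1/12)·25 + (1/8)·36
     = 157/12

157/12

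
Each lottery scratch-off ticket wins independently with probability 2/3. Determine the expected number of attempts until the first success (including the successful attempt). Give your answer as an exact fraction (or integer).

For a geometric distribution, E[trials] = 1/p = 1/(2/3) = 3/2.

3/2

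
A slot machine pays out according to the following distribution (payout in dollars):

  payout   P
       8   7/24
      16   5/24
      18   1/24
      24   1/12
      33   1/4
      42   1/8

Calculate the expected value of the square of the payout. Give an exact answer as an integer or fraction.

2505/4

E[X²] = (7/24)·64 + (5/24)·256 + (1/24)·324 + (1/12)·576 + (1/4)·1089 + (1/8)·1764
     = 2505/4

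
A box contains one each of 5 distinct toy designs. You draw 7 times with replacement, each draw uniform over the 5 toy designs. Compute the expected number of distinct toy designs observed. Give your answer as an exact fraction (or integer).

61741/15625

Let Xⱼ=1 if type j appears at least once. P(Xⱼ=1) = 1 − ((5−1)/5)^7 = 61741/78125.
E[#distinct] = 5·61741/78125 = 61741/15625.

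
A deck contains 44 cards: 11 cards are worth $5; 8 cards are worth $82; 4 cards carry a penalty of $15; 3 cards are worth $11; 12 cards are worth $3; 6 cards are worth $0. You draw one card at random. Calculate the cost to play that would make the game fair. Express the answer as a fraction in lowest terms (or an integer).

180/11 dollars

E[payout] = (11/44)·5 + (8/44)·82 + (4/44)·(-15) + (3/44)·11 + (12/44)·3 + (6/44)·0 = 180/11
Fair fee = E[payout] = 180/11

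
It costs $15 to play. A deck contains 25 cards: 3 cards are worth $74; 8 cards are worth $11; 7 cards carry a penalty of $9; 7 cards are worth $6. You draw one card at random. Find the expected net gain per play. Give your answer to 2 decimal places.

-$3.44

E[payout] = (3/25)·74 + (8/25)·11 + (7/25)·(-9) + (7/25)·6 = 289/25
Expected profit = 289/25 − 15 = -86/25 ≈ -$3.44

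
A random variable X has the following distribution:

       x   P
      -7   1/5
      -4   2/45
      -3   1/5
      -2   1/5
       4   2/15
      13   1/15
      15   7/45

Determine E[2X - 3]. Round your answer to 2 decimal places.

-0.69

E[2x-3] = (1/5)·(-17) + (2/45)·(-11) + (1/5)·(-9) + (1/5)·(-7) + (2/15)·5 + (1/15)·23 + (7/45)·27
     = -31/45 ≈ -0.69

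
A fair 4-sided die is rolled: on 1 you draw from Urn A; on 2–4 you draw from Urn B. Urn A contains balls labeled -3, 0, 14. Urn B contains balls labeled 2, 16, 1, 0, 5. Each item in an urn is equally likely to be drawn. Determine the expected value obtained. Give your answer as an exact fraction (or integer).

E[X | Urn A] = (-3 + 0 + 14)/3 = 11/3
E[X | Urn B] = (2 + 16 + 1 + 0 + 5)/5 = 24/5
E[X] = (1/4)·11/3 + (3/4)·24/5 = 271/60

271/60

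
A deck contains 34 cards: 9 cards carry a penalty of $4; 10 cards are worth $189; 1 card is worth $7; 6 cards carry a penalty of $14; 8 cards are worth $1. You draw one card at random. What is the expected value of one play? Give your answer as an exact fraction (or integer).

E[payout] = (9/34)·(-4) + (10/34)·189 + (1/34)·7 + (6/34)·(-14) + (8/34)·1 = 105/2

105/2 dollars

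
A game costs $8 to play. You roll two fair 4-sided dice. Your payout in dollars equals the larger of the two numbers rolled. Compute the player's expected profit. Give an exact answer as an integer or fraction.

-39/8 dollars

Distribution of the larger of the two numbers rolled: 1 w.p. 1/16, 2 w.p. 3/16, 3 w.p. 5/16, 4 w.p. 7/16
E[payout] = (1/16)·1 + (3/16)·2 + (5/16)·3 + (7/16)·4 = 25/8
Expected profit = 25/8 − 8 = -39/8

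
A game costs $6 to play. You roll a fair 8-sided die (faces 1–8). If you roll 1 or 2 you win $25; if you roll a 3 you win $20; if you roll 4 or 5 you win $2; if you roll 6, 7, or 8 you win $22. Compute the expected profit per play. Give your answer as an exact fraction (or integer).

E[payout] = (1/4)·2 + (1/8)·20 + (3/8)·22 + (1/4)·25 = 35/2
Expected profit = 35/2 − 6 = 23/2

23/2 dollars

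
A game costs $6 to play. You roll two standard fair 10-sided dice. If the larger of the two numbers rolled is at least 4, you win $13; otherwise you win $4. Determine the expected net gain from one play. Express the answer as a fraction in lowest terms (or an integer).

619/100 dollars

E[payout] = (9/100)·4 + (91/100)·13 = 1219/100
Expected profit = 1219/100 − 6 = 619/100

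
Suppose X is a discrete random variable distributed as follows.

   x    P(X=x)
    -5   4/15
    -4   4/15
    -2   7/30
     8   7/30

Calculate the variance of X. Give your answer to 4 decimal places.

E[X] = (4/15)·(-5) + (4/15)·(-4) + (7/30)·(-2) + (7/30)·8 = -1
E[X²] = (4/15)·25 + (4/15)·16 + (7/30)·4 + (7/30)·64 = 134/5
Var(X) = 134/5 − (-1)² = 129/5 ≈ 25.8000

25.8000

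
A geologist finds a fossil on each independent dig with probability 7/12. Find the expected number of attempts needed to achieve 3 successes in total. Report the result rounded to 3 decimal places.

5.143

By linearity (sum of 3 independent geometric waits), E[trials] = 3/p = 3/(7/12) = 36/7.
≈ 5.143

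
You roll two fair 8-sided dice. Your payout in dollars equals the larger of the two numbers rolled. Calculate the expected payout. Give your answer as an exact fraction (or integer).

Distribution of the larger of the two numbers rolled: 1 w.p. 1/64, 2 w.p. 3/64, 3 w.p. 5/64, 4 w.p. 7/64, 5 w.p. 9/64, 6 w.p. 11/64, …
E[payout] = (1/64)·1 + (3/64)·2 + (5/64)·3 + (7/64)·4 + (9/64)·5 + (11/64)·6 + (13/64)·7 + (15/64)·8 = 93/16

93/16 dollars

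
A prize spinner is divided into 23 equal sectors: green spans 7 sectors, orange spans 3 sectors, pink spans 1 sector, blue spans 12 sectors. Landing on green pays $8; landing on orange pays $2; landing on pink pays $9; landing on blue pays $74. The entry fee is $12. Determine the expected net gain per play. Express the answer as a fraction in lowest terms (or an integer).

E[payout] = (7/23)·8 + (3/23)·2 + (1/23)·9 + (12/23)·74 = 959/23
Expected profit = 959/23 − 12 = 683/23

683/23 dollars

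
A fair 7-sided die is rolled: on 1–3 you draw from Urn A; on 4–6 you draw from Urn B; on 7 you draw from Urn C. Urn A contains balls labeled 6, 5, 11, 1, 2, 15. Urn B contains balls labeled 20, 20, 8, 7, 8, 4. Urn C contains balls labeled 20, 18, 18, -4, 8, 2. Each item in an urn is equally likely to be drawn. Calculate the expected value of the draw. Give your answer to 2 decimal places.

E[X | Urn A] = (6 + 5 + 11 + 1 + 2 + 15)/6 = 20/3
E[X | Urn B] = (20 + 20 + 8 + 7 + 8 + 4)/6 = 67/6
E[X | Urn C] = (20 + 18 + 18 − 4 + 8 + 2)/6 = 31/3
E[X] = (3/7)·20/3 + (3/7)·67/6 + (1/7)·31/3 = 383/42 ≈ 9.12

9.12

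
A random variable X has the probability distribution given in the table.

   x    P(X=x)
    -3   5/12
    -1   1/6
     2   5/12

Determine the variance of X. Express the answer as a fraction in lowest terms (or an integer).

E[X] = (5/12)·(-3) + (1/6)·(-1) + (5/12)·2 = -7/12
E[X²] = (5/12)·9 + (1/6)·1 + (5/12)·4 = 67/12
Var(X) = 67/12 − (-7/12)² = 755/144

755/144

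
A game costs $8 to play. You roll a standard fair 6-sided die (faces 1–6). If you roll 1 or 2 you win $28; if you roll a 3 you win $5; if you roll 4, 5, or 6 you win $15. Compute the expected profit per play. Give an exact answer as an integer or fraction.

E[payout] = (1/6)·5 + (1/2)·15 + (1/3)·28 = 53/3
Expected profit = 53/3 − 8 = 29/3

29/3 dollars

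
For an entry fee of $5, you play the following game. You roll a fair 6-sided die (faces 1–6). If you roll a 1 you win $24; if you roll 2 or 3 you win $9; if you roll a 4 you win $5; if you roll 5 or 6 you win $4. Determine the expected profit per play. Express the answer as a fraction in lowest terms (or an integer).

25/6 dollars

E[payout] = (1/3)·4 + (1/6)·5 + (1/3)·9 + (1/6)·24 = 55/6
Expected profit = 55/6 − 5 = 25/6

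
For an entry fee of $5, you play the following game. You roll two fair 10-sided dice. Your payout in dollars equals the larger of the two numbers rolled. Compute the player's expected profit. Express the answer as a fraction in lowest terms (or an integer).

Distribution of the larger of the two numbers rolled: 1 w.p. 1/100, 2 w.p. 3/100, 3 w.p. 1/20, 4 w.p. 7/100, 5 w.p. 9/100, 6 w.p. 11/100, …
E[payout] = (1/100)·1 + (3/100)·2 + (1/20)·3 + (7/100)·4 + (9/100)·5 + (11/100)·6 + (13/100)·7 + (3/20)·8 + (17/100)·9 + (19/100)·10 = 143/20
Expected profit = 143/20 − 5 = 43/20

43/20 dollars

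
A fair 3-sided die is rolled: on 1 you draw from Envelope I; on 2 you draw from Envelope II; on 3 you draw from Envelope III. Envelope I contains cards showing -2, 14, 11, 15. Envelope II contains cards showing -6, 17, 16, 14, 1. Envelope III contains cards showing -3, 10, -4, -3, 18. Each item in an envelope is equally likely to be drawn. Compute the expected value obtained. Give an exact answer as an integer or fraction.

E[X | Envelope I] = (-2 + 14 + 11 + 15)/4 = 19/2
E[X | Envelope II] = (-6 + 17 + 16 + 14 + 1)/5 = 42/5
E[X | Envelope III] = (-3 + 10 − 4 − 3 + 18)/5 = 18/5
E[X] = (1/3)·19/2 + (1/3)·42/5 + (1/3)·18/5 = 43/6

43/6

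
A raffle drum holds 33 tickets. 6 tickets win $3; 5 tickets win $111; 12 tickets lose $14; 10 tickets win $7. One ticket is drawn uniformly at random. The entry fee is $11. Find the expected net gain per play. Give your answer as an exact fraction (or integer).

112/33 dollars

E[payout] = (6/33)·3 + (5/33)·111 + (12/33)·(-14) + (10/33)·7 = 475/33
Expected profit = 475/33 − 11 = 112/33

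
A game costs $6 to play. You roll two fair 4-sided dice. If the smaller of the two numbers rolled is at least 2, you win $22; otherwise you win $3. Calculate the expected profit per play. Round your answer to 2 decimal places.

$7.69

E[payout] = (7/16)·3 + (9/16)·22 = 219/16
Expected profit = 219/16 − 6 = 123/16 ≈ $7.69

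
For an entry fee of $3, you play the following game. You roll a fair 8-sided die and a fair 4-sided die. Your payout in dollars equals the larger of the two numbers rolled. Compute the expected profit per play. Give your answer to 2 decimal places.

Distribution of the larger of the two numbers rolled: 1 w.p. 1/32, 2 w.p. 3/32, 3 w.p. 5/32, 4 w.p. 7/32, 5 w.p. 1/8, 6 w.p. 1/8, …
E[payout] = (1/32)·1 + (3/32)·2 + (5/32)·3 + (7/32)·4 + (1/8)·5 + (1/8)·6 + (1/8)·7 + (1/8)·8 = 77/16
Expected profit = 77/16 − 3 = 29/16 ≈ $1.81

$1.81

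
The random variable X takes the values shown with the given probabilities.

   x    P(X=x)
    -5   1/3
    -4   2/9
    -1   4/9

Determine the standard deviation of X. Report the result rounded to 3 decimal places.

1.826

E[X] = -3, E[X²] = 37/3
Var(X) = E[X²] − (E[X])² = 37/3 − 9 = 10/3
SD(X) = √(10/3) ≈ 1.826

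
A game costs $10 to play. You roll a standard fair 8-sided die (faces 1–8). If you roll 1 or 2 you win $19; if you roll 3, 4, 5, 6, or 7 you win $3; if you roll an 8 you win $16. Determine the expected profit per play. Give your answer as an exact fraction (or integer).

-11/8 dollars

E[payout] = (5/8)·3 + (1/8)·16 + (1/4)·19 = 69/8
Expected profit = 69/8 − 10 = -11/8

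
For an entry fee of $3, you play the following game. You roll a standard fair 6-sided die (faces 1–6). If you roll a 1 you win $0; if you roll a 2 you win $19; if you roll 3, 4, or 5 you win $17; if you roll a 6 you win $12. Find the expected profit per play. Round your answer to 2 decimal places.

$10.67

E[payout] = (1/6)·0 + (1/6)·12 + (1/2)·17 + (1/6)·19 = 41/3
Expected profit = 41/3 − 3 = 32/3 ≈ $10.67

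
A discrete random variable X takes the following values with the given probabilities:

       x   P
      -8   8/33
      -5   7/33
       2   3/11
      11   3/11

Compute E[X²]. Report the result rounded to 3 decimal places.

E[X²] = (8/33)·64 + (7/33)·25 + (3/11)·4 + (3/11)·121
     = 604/11 ≈ 54.909

54.909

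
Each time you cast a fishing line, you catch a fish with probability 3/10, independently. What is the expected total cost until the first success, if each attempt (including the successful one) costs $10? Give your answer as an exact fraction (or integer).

100/3 dollars

E[#attempts] = 1/p = 10/3; E[cost] = 10·10/3 = 100/3.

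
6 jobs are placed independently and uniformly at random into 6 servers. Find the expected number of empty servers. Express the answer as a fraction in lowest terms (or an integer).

Let Xⱼ=1 if server j is empty. P(Xⱼ=1) = ((6-1)/6)^6 = 15625/46656.
By linearity, E[#empty] = 6·15625/46656 = 15625/7776.

15625/7776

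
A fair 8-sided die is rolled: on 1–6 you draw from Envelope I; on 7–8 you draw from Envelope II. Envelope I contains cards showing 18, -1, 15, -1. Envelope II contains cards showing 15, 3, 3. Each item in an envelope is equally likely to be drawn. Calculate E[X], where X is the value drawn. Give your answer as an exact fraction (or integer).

121/16

E[X | Envelope I] = (18 − 1 + 15 − 1)/4 = 31/4
E[X | Envelope II] = (15 + 3 + 3)/3 = 7
E[X] = (3/4)·31/4 + (1/4)·7 = 121/16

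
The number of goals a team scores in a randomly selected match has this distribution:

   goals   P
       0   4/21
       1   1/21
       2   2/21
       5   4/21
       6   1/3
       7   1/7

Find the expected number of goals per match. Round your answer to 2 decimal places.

E[X] = (4/21)·0 + (1/21)·1 + (2/21)·2 + (4/21)·5 + (1/3)·6 + (1/7)·7
     = 88/21 ≈ 4.19

4.19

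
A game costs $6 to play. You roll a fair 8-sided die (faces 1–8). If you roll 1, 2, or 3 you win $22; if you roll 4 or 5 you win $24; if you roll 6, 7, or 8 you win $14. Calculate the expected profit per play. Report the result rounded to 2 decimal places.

E[payout] = (3/8)·14 + (3/8)·22 + (1/4)·24 = 39/2
Expected profit = 39/2 − 6 = 27/2 ≈ $13.50

$13.50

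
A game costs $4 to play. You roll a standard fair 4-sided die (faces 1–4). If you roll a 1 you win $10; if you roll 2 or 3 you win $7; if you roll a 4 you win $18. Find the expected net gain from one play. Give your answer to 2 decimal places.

$6.50

E[payout] = (1/2)·7 + (1/4)·10 + (1/4)·18 = 21/2
Expected profit = 21/2 − 4 = 13/2 ≈ $6.50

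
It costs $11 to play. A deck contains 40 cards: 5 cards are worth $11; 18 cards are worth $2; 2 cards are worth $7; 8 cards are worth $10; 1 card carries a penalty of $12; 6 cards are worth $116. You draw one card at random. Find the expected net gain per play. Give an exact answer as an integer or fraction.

429/40 dollars

E[payout] = (5/40)·11 + (18/40)·2 + (2/40)·7 + (8/40)·10 + (1/40)·(-12) + (6/40)·116 = 869/40
Expected profit = 869/40 − 11 = 429/40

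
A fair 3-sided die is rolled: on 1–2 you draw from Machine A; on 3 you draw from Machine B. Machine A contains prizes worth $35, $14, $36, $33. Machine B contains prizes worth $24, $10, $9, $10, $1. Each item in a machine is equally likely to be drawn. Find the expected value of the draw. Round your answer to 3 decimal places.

E[X | Machine A] = (35 + 14 + 36 + 33)/4 = 59/2
E[X | Machine B] = (24 + 10 + 9 + 10 + 1)/5 = 54/5
E[X] = (2/3)·59/2 + (1/3)·54/5 = 349/15 ≈ 23.267

$23.267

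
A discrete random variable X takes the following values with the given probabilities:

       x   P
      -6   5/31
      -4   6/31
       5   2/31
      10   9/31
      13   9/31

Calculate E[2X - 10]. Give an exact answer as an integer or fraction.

E[2x-10] = (5/31)·(-22) + (6/31)·(-18) + (2/31)·0 + (9/31)·10 + (9/31)·16
     = 16/31

16/31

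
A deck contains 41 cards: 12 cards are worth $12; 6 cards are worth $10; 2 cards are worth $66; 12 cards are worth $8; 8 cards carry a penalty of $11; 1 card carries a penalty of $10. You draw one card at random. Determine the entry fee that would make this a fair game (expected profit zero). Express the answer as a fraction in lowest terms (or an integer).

E[payout] = (12/41)·12 + (6/41)·10 + (2/41)·66 + (12/41)·8 + (8/41)·(-11) + (1/41)·(-10) = 334/41
Fair fee = E[payout] = 334/41

334/41 dollars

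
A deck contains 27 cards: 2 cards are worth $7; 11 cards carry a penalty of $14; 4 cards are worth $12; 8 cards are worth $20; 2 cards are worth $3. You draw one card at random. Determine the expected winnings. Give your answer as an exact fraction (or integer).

E[payout] = (2/27)·7 + (11/27)·(-14) + (4/27)·12 + (8/27)·20 + (2/27)·3 = 74/27

74/27 dollars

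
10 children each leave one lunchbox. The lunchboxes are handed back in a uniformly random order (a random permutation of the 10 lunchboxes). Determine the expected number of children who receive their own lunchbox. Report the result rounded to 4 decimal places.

1.0000

Let Xᵢ = 1 if person i gets their own lunchbox. For each i, P(Xᵢ=1) = 1/10.
By linearity of expectation, E[X₁+…+X_10] = 10·(1/10) = 1.
≈ 1.0000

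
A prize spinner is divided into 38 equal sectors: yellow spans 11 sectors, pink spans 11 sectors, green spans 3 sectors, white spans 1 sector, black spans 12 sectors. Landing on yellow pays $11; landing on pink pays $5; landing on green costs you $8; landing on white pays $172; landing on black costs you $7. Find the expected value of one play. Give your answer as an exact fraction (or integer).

E[payout] = (11/38)·11 + (11/38)·5 + (3/38)·(-8) + (1/38)·172 + (12/38)·(-7) = 120/19

120/19 dollars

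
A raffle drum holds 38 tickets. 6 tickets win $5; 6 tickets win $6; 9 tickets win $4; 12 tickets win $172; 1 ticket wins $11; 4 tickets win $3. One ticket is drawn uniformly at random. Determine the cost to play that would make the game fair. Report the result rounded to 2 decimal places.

$57.61

E[payout] = (6/38)·5 + (6/38)·6 + (9/38)·4 + (12/38)·172 + (1/38)·11 + (4/38)·3 = 2189/38
Fair fee = E[payout] = 2189/38 ≈ $57.61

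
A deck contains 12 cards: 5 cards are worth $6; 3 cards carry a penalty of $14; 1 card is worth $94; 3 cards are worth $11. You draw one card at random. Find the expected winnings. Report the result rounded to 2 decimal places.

E[payout] = (5/12)·6 + (3/12)·(-14) + (1/12)·94 + (3/12)·11 = 115/12
≈ $9.58

$9.58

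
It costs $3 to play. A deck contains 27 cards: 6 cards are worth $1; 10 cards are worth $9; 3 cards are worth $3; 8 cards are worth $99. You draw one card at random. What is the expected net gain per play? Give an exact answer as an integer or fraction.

E[payout] = (6/27)·1 + (10/27)·9 + (3/27)·3 + (8/27)·99 = 299/9
Expected profit = 299/9 − 3 = 272/9

272/9 dollars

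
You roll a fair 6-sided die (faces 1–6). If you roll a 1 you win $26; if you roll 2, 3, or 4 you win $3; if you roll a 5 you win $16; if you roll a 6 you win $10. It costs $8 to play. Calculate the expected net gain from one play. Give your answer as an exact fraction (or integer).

E[payout] = (1/2)·3 + (1/6)·10 + (1/6)·16 + (1/6)·26 = 61/6
Expected profit = 61/6 − 8 = 13/6

13/6 dollars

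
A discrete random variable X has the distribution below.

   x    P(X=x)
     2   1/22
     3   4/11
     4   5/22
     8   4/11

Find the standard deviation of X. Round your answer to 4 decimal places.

2.3160

E[X] = 5, E[X²] = 334/11
Var(X) = E[X²] − (E[X])² = 334/11 − 25 = 59/11
SD(X) = √(59/11) ≈ 2.3160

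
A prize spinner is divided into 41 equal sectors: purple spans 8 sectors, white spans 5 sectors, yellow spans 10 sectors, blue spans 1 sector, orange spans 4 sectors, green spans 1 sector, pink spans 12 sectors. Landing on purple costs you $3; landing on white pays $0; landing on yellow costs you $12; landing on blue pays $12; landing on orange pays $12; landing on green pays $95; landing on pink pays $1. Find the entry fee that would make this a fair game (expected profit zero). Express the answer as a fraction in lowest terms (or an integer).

23/41 dollars

E[payout] = (8/41)·(-3) + (5/41)·0 + (10/41)·(-12) + (1/41)·12 + (4/41)·12 + (1/41)·95 + (12/41)·1 = 23/41
Fair fee = E[payout] = 23/41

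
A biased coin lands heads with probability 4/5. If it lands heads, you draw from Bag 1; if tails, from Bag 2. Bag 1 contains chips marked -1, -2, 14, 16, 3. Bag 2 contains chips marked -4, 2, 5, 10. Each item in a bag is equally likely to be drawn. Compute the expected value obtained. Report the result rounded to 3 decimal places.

E[X | Bag 1] = (-1 − 2 + 14 + 16 + 3)/5 = 6
E[X | Bag 2] = (-4 + 2 + 5 + 10)/4 = 13/4
E[X] = (4/5)·6 + (1/5)·13/4 = 109/20 ≈ 5.450

5.450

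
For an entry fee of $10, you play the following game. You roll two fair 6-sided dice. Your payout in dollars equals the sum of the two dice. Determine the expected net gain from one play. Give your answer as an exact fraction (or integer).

-$3

Distribution of the sum of the two dice: 2 w.p. 1/36, 3 w.p. 1/18, 4 w.p. 1/12, 5 w.p. 1/9, 6 w.p. 5/36, 7 w.p. 1/6, …
E[payout] = (1/36)·2 + (1/18)·3 + (1/12)·4 + (1/9)·5 + (5/36)·6 + (1/6)·7 + (5/36)·8 + (1/9)·9 + (1/12)·10 + (1/18)·11 + (1/36)·12 = 7
Expected profit = 7 − 10 = -3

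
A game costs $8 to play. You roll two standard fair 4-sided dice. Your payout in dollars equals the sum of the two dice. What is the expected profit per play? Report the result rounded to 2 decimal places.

-$3.00

Distribution of the sum of the two dice: 2 w.p. 1/16, 3 w.p. 1/8, 4 w.p. 3/16, 5 w.p. 1/4, 6 w.p. 3/16, 7 w.p. 1/8, …
E[payout] = (1/16)·2 + (1/8)·3 + (3/16)·4 + (1/4)·5 + (3/16)·6 + (1/8)·7 + (1/16)·8 = 5
Expected profit = 5 − 8 = -3 ≈ -$3.00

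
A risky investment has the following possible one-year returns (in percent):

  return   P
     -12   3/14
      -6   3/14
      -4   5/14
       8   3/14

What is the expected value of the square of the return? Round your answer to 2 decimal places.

E[X²] = (3/14)·144 + (3/14)·36 + (5/14)·16 + (3/14)·64
     = 58 ≈ 58.00

58.00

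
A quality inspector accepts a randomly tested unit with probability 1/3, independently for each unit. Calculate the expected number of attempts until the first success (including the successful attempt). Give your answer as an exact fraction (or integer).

For a geometric distribution, E[trials] = 1/p = 1/(1/3) = 3.

3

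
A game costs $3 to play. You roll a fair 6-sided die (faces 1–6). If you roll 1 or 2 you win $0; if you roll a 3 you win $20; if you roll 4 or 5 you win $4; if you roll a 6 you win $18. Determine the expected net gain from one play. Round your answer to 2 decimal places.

$4.67

E[payout] = (1/3)·0 + (1/3)·4 + (1/6)·18 + (1/6)·20 = 23/3
Expected profit = 23/3 − 3 = 14/3 ≈ $4.67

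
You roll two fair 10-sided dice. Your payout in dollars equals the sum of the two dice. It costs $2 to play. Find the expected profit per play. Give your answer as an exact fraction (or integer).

$9

Distribution of the sum of the two dice: 2 w.p. 1/100, 3 w.p. 1/50, 4 w.p. 3/100, 5 w.p. 1/25, 6 w.p. 1/20, 7 w.p. 3/50, …
E[payout] = (1/100)·2 + (1/50)·3 + (3/100)·4 + (1/25)·5 + (1/20)·6 + (3/50)·7 + (7/100)·8 + (2/25)·9 + (9/100)·10 + (1/10)·11 + (9/100)·12 + (2/25)·13 + (7/100)·14 + (3/50)·15 + (1/20)·16 + (1/25)·17 + (3/100)·18 + (1/50)·19 + (1/100)·20 = 11
Expected profit = 11 − 2 = 9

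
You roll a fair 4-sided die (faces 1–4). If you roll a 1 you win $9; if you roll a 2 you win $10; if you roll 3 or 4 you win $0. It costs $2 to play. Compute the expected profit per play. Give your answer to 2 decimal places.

E[payout] = (1/2)·0 + (1/4)·9 + (1/4)·10 = 19/4
Expected profit = 19/4 − 2 = 11/4 ≈ $2.75

$2.75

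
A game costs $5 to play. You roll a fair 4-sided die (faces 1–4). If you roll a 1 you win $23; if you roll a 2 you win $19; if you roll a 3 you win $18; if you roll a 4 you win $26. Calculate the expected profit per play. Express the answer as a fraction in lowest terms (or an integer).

E[payout] = (1/4)·18 + (1/4)·19 + (1/4)·23 + (1/4)·26 = 43/2
Expected profit = 43/2 − 5 = 33/2

33/2 dollars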